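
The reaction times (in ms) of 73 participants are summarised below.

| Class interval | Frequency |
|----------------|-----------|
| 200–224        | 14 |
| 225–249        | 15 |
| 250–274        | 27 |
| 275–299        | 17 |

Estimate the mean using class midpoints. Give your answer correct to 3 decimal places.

253.096

Midpoints: 212, 237, 262, 287
Σfm = 14×212 + 15×237 + 27×262 + 17×287 = 18476
n = Σf = 73
Mean = 18476 / 73 = 253.0959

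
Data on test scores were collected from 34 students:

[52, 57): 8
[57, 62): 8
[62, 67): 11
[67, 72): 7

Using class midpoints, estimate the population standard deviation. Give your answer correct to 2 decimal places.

Midpoints: 54.5, 59.5, 64.5, 69.5
n = 34, Σfm = 2108, mean = 62.0000
Σfm² = 131658.5
Σf(m − x̄)² = Σfm² − (Σfm)²/n = 131658.5 − 2108²/34 = 962.5000
Population variance = 962.5000 / 34 = 28.3088
Standard deviation = √28.3088 = 5.3206

5.32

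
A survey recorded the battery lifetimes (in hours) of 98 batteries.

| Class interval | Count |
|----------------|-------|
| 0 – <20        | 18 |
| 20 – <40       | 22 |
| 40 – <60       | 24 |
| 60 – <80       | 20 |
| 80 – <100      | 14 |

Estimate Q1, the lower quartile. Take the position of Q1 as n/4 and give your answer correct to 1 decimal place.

25.9

Cumulative frequencies: 18, 40, 64, 84, 98
n = 98; position = n/4 = 24.5.
This falls in the class 20 – <40: L = 20, F = 18, f = 22, h = 20.
Lower quartile ≈ 20 + ((24.5 − 18) / 22) × 20 = 25.9091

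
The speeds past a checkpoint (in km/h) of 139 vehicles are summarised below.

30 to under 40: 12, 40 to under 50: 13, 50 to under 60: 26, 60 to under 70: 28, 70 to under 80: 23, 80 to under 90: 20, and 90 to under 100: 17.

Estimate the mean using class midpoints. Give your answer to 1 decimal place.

66.9

Midpoints: 35, 45, 55, 65, 75, 85, 95
Σfm = 12×35 + 13×45 + 26×55 + 28×65 + 23×75 + 20×85 + 17×95 = 9295
n = Σf = 139
Mean = 9295 / 139 = 66.8705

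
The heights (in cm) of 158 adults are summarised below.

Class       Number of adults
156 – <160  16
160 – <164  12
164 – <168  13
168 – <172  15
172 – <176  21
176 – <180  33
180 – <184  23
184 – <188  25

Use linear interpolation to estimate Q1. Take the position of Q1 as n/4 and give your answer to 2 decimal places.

Cumulative frequencies: 16, 28, 41, 56, 77, 110, 133, 158
n = 158; position = n/4 = 39.5.
This falls in the class 164 – <168: L = 164, F = 28, f = 13, h = 4.
Lower quartile ≈ 164 + ((39.5 − 28) / 13) × 4 = 167.5385

167.54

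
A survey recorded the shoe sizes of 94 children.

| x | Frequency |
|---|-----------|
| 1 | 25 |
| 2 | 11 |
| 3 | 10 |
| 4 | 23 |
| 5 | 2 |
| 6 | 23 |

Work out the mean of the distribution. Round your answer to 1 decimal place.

3.4

Values: 1, 2, 3, 4, 5, 6
Σfx = 25×1 + 11×2 + 10×3 + 23×4 + 2×5 + 23×6 = 317
n = Σf = 94
Mean = 317 / 94 = 3.3723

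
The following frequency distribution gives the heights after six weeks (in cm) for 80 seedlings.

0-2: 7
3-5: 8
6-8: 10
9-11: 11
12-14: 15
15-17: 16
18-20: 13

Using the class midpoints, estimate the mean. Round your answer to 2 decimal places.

11.46

Midpoints: 1, 4, 7, 10, 13, 16, 19
Σfm = 7×1 + 8×4 + 10×7 + 11×10 + 15×13 + 16×16 + 13×19 = 917
n = Σf = 80
Mean = 917 / 80 = 11.4625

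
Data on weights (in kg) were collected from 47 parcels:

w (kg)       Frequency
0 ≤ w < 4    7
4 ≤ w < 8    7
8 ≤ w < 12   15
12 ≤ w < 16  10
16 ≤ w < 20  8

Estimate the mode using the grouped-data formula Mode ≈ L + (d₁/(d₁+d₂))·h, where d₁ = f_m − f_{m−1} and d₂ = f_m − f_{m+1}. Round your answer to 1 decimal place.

10.5

Modal class: 8 ≤ w < 12 (highest frequency 15).
d₁ = 15 − 7 = 8, d₂ = 15 − 10 = 5
Mode ≈ 8 + (8/(8+5)) × 4 = 8 + 2.4615 = 10.4615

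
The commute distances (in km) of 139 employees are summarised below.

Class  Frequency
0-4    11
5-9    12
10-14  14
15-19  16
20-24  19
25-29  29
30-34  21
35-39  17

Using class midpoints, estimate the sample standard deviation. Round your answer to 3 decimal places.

10.615

Midpoints: 2, 7, 12, 17, 22, 27, 32, 37
n = 139, Σfm = 3048, mean = 21.9281
Σfm² = 82386
Σf(m − x̄)² = Σfm² − (Σfm)²/n = 82386 − 3048²/139 = 15549.2806
Sample variance = 15549.2806 / 138 = 112.6759
Standard deviation = √112.6759 = 10.6149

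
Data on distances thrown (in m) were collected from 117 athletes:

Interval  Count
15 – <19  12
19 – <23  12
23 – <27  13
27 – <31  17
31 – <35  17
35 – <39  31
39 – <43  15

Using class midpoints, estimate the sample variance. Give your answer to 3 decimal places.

Midpoints: 17, 21, 25, 29, 33, 37, 41
n = 117, Σfm = 3597, mean = 30.7436
Σfm² = 117349
Σf(m − x̄)² = Σfm² − (Σfm)²/n = 117349 − 3597²/117 = 6764.3077
Sample variance = 6764.3077 / 116 = 58.3130

58.313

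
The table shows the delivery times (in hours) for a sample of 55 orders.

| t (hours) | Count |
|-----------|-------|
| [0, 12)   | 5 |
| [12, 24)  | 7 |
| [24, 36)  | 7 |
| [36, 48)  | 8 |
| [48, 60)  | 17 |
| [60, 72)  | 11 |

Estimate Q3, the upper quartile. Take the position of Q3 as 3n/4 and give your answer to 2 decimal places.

Cumulative frequencies: 5, 12, 19, 27, 44, 55
n = 55; position = 3n/4 = 41.25.
This falls in the class [48, 60): L = 48, F = 27, f = 17, h = 12.
Upper quartile ≈ 48 + ((41.25 − 27) / 17) × 12 = 58.0588

58.06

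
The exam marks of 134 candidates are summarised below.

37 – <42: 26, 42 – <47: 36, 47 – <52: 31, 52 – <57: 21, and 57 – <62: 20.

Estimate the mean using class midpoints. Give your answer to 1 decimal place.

48.5

Midpoints: 39.5, 44.5, 49.5, 54.5, 59.5
Σfm = 26×39.5 + 36×44.5 + 31×49.5 + 21×54.5 + 20×59.5 = 6498
n = Σf = 134
Mean = 6498 / 134 = 48.4925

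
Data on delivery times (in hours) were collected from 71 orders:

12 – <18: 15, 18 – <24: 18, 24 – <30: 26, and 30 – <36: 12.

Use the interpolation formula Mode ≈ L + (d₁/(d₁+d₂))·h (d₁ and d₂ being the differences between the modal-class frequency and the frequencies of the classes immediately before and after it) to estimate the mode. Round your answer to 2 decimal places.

Modal class: 24 – <30 (highest frequency 26).
d₁ = 26 − 18 = 8, d₂ = 26 − 12 = 14
Mode ≈ 24 + (8/(8+14)) × 6 = 24 + 2.1818 = 26.1818

26.18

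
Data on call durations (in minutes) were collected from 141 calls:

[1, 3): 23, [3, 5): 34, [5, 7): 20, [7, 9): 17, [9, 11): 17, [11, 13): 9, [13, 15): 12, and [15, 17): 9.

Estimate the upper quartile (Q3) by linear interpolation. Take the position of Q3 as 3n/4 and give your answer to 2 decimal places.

10.38

Cumulative frequencies: 23, 57, 77, 94, 111, 120, 132, 141
n = 141; position = 3n/4 = 105.75.
This falls in the class [9, 11): L = 9, F = 94, f = 17, h = 2.
Upper quartile ≈ 9 + ((105.75 − 94) / 17) × 2 = 10.3824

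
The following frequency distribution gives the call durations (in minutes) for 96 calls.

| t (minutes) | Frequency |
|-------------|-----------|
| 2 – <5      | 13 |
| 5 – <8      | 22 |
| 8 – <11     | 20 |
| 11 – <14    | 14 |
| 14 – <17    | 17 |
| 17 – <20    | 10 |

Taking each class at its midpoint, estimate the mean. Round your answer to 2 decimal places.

10.44

Midpoints: 3.5, 6.5, 9.5, 12.5, 15.5, 18.5
Σfm = 13×3.5 + 22×6.5 + 20×9.5 + 14×12.5 + 17×15.5 + 10×18.5 = 1002
n = Σf = 96
Mean = 1002 / 96 = 10.4375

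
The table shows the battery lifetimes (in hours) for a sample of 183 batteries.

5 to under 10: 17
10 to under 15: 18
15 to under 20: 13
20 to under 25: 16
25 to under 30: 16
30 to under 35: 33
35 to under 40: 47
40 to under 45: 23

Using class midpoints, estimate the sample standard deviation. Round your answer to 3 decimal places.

Midpoints: 7.5, 12.5, 17.5, 22.5, 27.5, 32.5, 37.5, 42.5
n = 183, Σfm = 5192.5, mean = 28.3743
Σfm² = 170443.75
Σf(m − x̄)² = Σfm² − (Σfm)²/n = 170443.75 − 5192.5²/183 = 23110.1093
Sample variance = 23110.1093 / 182 = 126.9786
Standard deviation = √126.9786 = 11.2685

11.268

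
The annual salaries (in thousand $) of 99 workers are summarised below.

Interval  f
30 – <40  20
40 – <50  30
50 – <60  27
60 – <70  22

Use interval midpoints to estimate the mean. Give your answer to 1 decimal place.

50.2

Midpoints: 35, 45, 55, 65
Σfm = 20×35 + 30×45 + 27×55 + 22×65 = 4965
n = Σf = 99
Mean = 4965 / 99 = 50.1515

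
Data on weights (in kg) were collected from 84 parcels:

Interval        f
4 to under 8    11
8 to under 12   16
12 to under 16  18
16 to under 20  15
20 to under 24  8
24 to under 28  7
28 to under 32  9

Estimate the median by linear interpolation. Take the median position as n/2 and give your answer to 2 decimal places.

Cumulative frequencies: 11, 27, 45, 60, 68, 75, 84
n = 84; position = n/2 = 42.
This falls in the class 12 to under 16: L = 12, F = 27, f = 18, h = 4.
Median ≈ 12 + ((42 − 27) / 18) × 4 = 15.3333

15.33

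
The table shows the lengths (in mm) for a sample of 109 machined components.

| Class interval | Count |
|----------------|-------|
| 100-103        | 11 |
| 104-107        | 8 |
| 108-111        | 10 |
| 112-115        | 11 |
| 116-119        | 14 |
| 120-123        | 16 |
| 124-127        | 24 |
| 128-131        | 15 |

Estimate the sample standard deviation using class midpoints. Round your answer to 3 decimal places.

8.986

Midpoints: 101.5, 105.5, 109.5, 113.5, 117.5, 121.5, 125.5, 129.5
n = 109, Σfm = 12847.5, mean = 117.8670
Σfm² = 1523017.25
Σf(m − x̄)² = Σfm² − (Σfm)²/n = 1523017.25 − 12847.5²/109 = 8721.3211
Sample variance = 8721.3211 / 108 = 80.7530
Standard deviation = √80.7530 = 8.9863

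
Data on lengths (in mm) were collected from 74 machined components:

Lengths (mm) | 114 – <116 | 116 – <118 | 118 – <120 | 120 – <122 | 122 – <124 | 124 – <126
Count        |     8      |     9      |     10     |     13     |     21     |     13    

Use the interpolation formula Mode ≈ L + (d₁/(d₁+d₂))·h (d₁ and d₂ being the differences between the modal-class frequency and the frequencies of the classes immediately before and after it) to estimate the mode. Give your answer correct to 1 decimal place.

123.0

Modal class: 122 – <124 (highest frequency 21).
d₁ = 21 − 13 = 8, d₂ = 21 − 13 = 8
Mode ≈ 122 + (8/(8+8)) × 2 = 122 + 1.0000 = 123.0000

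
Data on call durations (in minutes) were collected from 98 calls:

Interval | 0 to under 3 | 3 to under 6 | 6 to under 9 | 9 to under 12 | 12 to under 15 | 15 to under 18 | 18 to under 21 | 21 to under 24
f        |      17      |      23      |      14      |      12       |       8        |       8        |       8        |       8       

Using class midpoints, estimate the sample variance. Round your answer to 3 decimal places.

Midpoints: 1.5, 4.5, 7.5, 10.5, 13.5, 16.5, 19.5, 22.5
n = 98, Σfm = 936, mean = 9.5510
Σfm² = 13342.5
Σf(m − x̄)² = Σfm² − (Σfm)²/n = 13342.5 − 936²/98 = 4402.7449
Sample variance = 4402.7449 / 97 = 45.3891

45.389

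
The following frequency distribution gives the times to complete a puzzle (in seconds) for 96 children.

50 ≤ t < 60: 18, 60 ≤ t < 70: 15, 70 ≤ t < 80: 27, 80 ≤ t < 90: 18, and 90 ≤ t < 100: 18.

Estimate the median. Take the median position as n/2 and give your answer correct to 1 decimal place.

75.6

Cumulative frequencies: 18, 33, 60, 78, 96
n = 96; position = n/2 = 48.
This falls in the class 70 ≤ t < 80: L = 70, F = 33, f = 27, h = 10.
Median ≈ 70 + ((48 − 33) / 27) × 10 = 75.5556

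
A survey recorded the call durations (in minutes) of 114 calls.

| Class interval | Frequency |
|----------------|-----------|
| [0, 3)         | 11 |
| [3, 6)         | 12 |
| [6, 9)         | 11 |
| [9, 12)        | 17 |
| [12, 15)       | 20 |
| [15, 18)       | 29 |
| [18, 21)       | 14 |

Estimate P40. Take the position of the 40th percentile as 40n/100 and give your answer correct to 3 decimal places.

Cumulative frequencies: 11, 23, 34, 51, 71, 100, 114
n = 114; position = 40n/100 = 45.6.
This falls in the class [9, 12): L = 9, F = 34, f = 17, h = 3.
40th percentile ≈ 9 + ((45.6 − 34) / 17) × 3 = 11.0471

11.047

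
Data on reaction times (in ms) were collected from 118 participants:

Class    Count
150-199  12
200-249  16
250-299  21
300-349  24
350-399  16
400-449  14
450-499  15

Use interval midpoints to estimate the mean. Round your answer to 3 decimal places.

324.500

Midpoints: 174.5, 224.5, 274.5, 324.5, 374.5, 424.5, 474.5
Σfm = 12×174.5 + 16×224.5 + 21×274.5 + 24×324.5 + 16×374.5 + 14×424.5 + 15×474.5 = 38291
n = Σf = 118
Mean = 38291 / 118 = 324.5000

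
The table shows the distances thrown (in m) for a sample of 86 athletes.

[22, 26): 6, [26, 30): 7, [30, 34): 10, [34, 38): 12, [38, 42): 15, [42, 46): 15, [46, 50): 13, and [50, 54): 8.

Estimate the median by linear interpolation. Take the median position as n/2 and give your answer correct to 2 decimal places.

Cumulative frequencies: 6, 13, 23, 35, 50, 65, 78, 86
n = 86; position = n/2 = 43.
This falls in the class [38, 42): L = 38, F = 35, f = 15, h = 4.
Median ≈ 38 + ((43 − 35) / 15) × 4 = 40.1333

40.13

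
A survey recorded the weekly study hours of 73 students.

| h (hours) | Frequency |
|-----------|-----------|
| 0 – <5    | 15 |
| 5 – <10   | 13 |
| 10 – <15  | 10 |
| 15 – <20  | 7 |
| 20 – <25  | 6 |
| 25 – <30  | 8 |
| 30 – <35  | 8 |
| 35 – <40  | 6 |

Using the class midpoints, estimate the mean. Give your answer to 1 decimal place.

16.7

Midpoints: 2.5, 7.5, 12.5, 17.5, 22.5, 27.5, 32.5, 37.5
Σfm = 15×2.5 + 13×7.5 + 10×12.5 + 7×17.5 + 6×22.5 + 8×27.5 + 8×32.5 + 6×37.5 = 1222.5
n = Σf = 73
Mean = 1222.5 / 73 = 16.7466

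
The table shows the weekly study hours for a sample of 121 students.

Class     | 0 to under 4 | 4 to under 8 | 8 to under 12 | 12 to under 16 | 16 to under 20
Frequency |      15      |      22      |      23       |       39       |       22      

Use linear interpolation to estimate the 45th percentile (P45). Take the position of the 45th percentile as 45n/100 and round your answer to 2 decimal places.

11.03

Cumulative frequencies: 15, 37, 60, 99, 121
n = 121; position = 45n/100 = 54.45.
This falls in the class 8 to under 12: L = 8, F = 37, f = 23, h = 4.
45th percentile ≈ 8 + ((54.45 − 37) / 23) × 4 = 11.0348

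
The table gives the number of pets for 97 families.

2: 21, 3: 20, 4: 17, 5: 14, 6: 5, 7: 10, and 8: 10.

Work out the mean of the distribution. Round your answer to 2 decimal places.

Values: 2, 3, 4, 5, 6, 7, 8
Σfx = 21×2 + 20×3 + 17×4 + 14×5 + 5×6 + 10×7 + 10×8 = 420
n = Σf = 97
Mean = 420 / 97 = 4.3299

4.33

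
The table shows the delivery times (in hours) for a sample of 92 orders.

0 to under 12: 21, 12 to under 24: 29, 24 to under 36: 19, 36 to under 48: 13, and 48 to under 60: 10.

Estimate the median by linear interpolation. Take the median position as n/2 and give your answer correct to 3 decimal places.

22.345

Cumulative frequencies: 21, 50, 69, 82, 92
n = 92; position = n/2 = 46.
This falls in the class 12 to under 24: L = 12, F = 21, f = 29, h = 12.
Median ≈ 12 + ((46 − 21) / 29) × 12 = 22.3448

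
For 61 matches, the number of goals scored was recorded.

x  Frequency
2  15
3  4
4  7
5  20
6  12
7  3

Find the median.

Cumulative frequencies: 15, 19, 26, 46, 58, 61
n = 61, so the median is the value in position (n+1)/2 = 31.
Position 31 falls at value 5.

5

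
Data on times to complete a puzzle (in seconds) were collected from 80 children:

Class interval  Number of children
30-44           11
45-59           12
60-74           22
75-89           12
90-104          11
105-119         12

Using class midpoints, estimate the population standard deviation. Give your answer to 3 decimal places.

Midpoints: 37, 52, 67, 82, 97, 112
n = 80, Σfm = 5900, mean = 73.7500
Σfm² = 480980
Σf(m − x̄)² = Σfm² − (Σfm)²/n = 480980 − 5900²/80 = 45855.0000
Population variance = 45855.0000 / 80 = 573.1875
Standard deviation = √573.1875 = 23.9413

23.941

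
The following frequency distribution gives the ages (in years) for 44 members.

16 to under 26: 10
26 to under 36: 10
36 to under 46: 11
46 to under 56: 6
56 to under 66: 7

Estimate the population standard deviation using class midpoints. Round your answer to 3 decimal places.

13.629

Midpoints: 21, 31, 41, 51, 61
n = 44, Σfm = 1704, mean = 38.7273
Σfm² = 74164
Σf(m − x̄)² = Σfm² − (Σfm)²/n = 74164 − 1704²/44 = 8172.7273
Population variance = 8172.7273 / 44 = 185.7438
Standard deviation = √185.7438 = 13.6288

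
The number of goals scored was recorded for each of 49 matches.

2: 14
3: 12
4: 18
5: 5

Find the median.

Cumulative frequencies: 14, 26, 44, 49
n = 49, so the median is the value in position (n+1)/2 = 25.
Position 25 falls at value 3.

3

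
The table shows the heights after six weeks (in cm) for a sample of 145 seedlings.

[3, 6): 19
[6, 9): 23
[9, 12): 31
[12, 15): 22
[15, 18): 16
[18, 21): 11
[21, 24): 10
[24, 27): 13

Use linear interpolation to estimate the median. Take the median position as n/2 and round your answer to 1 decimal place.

12.0

Cumulative frequencies: 19, 42, 73, 95, 111, 122, 132, 145
n = 145; position = n/2 = 72.5.
This falls in the class [9, 12): L = 9, F = 42, f = 31, h = 3.
Median ≈ 9 + ((72.5 − 42) / 31) × 3 = 11.9516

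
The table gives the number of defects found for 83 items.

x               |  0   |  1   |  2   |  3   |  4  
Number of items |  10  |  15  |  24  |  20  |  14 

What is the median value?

2

Cumulative frequencies: 10, 25, 49, 69, 83
n = 83, so the median is the value in position (n+1)/2 = 42.
Position 42 falls at value 2.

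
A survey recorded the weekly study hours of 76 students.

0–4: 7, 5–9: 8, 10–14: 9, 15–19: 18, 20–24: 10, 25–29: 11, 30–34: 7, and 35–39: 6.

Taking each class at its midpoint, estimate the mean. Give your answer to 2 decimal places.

19.04

Midpoints: 2, 7, 12, 17, 22, 27, 32, 37
Σfm = 7×2 + 8×7 + 9×12 + 18×17 + 10×22 + 11×27 + 7×32 + 6×37 = 1447
n = Σf = 76
Mean = 1447 / 76 = 19.0395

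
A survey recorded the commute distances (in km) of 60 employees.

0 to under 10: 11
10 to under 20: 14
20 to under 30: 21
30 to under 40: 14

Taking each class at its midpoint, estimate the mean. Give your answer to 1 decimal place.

Midpoints: 5, 15, 25, 35
Σfm = 11×5 + 14×15 + 21×25 + 14×35 = 1280
n = Σf = 60
Mean = 1280 / 60 = 21.3333

21.3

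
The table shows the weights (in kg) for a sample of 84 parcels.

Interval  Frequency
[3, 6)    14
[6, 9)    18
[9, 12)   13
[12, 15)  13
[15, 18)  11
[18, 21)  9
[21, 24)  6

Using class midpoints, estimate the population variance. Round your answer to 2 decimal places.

Midpoints: 4.5, 7.5, 10.5, 13.5, 16.5, 19.5, 22.5
n = 84, Σfm = 1002, mean = 11.9286
Σfm² = 14553
Σf(m − x̄)² = Σfm² − (Σfm)²/n = 14553 − 1002²/84 = 2600.5714
Population variance = 2600.5714 / 84 = 30.9592

30.96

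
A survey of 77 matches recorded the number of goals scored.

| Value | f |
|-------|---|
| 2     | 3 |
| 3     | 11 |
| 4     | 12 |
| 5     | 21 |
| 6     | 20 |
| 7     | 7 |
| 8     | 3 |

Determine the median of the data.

5

Cumulative frequencies: 3, 14, 26, 47, 67, 74, 77
n = 77, so the median is the value in position (n+1)/2 = 39.
Position 39 falls at value 5.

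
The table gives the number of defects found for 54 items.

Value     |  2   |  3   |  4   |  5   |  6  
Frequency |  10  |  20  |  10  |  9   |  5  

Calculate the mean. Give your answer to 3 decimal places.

3.611

Values: 2, 3, 4, 5, 6
Σfx = 10×2 + 20×3 + 10×4 + 9×5 + 5×6 = 195
n = Σf = 54
Mean = 195 / 54 = 3.6111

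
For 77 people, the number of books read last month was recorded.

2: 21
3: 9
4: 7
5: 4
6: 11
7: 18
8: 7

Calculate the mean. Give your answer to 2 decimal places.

Values: 2, 3, 4, 5, 6, 7, 8
Σfx = 21×2 + 9×3 + 7×4 + 4×5 + 11×6 + 18×7 + 7×8 = 365
n = Σf = 77
Mean = 365 / 77 = 4.7403

4.74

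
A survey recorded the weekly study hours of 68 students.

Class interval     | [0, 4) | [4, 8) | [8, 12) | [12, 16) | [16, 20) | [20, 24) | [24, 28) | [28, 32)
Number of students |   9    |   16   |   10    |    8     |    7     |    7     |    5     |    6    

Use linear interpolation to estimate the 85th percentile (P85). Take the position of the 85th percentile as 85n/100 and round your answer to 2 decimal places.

24.64

Cumulative frequencies: 9, 25, 35, 43, 50, 57, 62, 68
n = 68; position = 85n/100 = 57.8.
This falls in the class [24, 28): L = 24, F = 57, f = 5, h = 4.
85th percentile ≈ 24 + ((57.8 − 57) / 5) × 4 = 24.6400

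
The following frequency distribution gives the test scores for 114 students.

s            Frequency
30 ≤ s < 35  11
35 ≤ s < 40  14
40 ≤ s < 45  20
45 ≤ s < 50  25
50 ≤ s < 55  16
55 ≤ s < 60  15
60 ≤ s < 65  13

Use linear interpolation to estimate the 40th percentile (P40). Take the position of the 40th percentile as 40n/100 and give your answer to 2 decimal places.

45.12

Cumulative frequencies: 11, 25, 45, 70, 86, 101, 114
n = 114; position = 40n/100 = 45.6.
This falls in the class 45 ≤ s < 50: L = 45, F = 45, f = 25, h = 5.
40th percentile ≈ 45 + ((45.6 − 45) / 25) × 5 = 45.1200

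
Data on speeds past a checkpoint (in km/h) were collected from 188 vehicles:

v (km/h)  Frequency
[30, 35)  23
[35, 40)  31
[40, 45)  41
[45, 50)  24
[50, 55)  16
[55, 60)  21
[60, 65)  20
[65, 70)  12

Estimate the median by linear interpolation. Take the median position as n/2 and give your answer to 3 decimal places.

44.878

Cumulative frequencies: 23, 54, 95, 119, 135, 156, 176, 188
n = 188; position = n/2 = 94.
This falls in the class [40, 45): L = 40, F = 54, f = 41, h = 5.
Median ≈ 40 + ((94 − 54) / 41) × 5 = 44.8780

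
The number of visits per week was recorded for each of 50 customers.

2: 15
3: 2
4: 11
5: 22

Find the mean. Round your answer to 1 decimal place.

Values: 2, 3, 4, 5
Σfx = 15×2 + 2×3 + 11×4 + 22×5 = 190
n = Σf = 50
Mean = 190 / 50 = 3.8000

3.8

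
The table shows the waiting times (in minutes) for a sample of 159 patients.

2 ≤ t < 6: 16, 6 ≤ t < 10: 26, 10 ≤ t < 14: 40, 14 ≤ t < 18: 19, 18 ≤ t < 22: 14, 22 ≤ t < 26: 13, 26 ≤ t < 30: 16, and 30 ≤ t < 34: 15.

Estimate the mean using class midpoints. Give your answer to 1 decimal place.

16.2

Midpoints: 4, 8, 12, 16, 20, 24, 28, 32
Σfm = 16×4 + 26×8 + 40×12 + 19×16 + 14×20 + 13×24 + 16×28 + 15×32 = 2576
n = Σf = 159
Mean = 2576 / 159 = 16.2013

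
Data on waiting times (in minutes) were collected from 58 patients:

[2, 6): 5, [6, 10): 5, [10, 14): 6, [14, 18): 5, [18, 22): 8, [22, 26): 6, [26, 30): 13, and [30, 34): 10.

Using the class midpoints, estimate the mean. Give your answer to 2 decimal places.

20.69

Midpoints: 4, 8, 12, 16, 20, 24, 28, 32
Σfm = 5×4 + 5×8 + 6×12 + 5×16 + 8×20 + 6×24 + 13×28 + 10×32 = 1200
n = Σf = 58
Mean = 1200 / 58 = 20.6897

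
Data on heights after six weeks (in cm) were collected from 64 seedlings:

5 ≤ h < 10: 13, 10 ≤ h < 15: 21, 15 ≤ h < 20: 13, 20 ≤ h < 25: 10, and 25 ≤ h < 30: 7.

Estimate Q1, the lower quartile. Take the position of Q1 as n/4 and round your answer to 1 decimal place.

10.7

Cumulative frequencies: 13, 34, 47, 57, 64
n = 64; position = n/4 = 16.
This falls in the class 10 ≤ h < 15: L = 10, F = 13, f = 21, h = 5.
Lower quartile ≈ 10 + ((16 − 13) / 21) × 5 = 10.7143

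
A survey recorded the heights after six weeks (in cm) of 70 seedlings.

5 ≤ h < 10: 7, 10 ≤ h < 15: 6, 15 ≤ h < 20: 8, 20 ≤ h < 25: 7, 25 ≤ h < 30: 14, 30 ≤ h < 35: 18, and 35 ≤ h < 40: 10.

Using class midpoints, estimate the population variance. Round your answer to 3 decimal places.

89.026

Midpoints: 7.5, 12.5, 17.5, 22.5, 27.5, 32.5, 37.5
n = 70, Σfm = 1770, mean = 25.2857
Σfm² = 50987.5
Σf(m − x̄)² = Σfm² − (Σfm)²/n = 50987.5 − 1770²/70 = 6231.7857
Population variance = 6231.7857 / 70 = 89.0255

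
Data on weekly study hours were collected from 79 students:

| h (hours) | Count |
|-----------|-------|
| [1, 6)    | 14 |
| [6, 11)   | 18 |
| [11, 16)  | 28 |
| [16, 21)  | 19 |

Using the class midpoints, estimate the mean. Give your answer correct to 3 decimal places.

Midpoints: 3.5, 8.5, 13.5, 18.5
Σfm = 14×3.5 + 18×8.5 + 28×13.5 + 19×18.5 = 931.5
n = Σf = 79
Mean = 931.5 / 79 = 11.7911

11.791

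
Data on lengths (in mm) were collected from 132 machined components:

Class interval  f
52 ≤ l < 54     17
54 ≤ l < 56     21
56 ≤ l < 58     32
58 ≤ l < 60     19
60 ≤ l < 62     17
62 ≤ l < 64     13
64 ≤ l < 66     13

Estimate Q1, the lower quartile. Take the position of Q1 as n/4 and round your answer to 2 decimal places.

Cumulative frequencies: 17, 38, 70, 89, 106, 119, 132
n = 132; position = n/4 = 33.
This falls in the class 54 ≤ l < 56: L = 54, F = 17, f = 21, h = 2.
Lower quartile ≈ 54 + ((33 − 17) / 21) × 2 = 55.5238

55.52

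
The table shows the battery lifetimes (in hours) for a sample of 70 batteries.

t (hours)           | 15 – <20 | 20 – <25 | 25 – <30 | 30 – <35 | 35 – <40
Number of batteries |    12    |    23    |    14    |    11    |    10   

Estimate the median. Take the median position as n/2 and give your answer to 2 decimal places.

25.00

Cumulative frequencies: 12, 35, 49, 60, 70
n = 70; position = n/2 = 35.
This falls in the class 20 – <25: L = 20, F = 12, f = 23, h = 5.
Median ≈ 20 + ((35 − 12) / 23) × 5 = 25.0000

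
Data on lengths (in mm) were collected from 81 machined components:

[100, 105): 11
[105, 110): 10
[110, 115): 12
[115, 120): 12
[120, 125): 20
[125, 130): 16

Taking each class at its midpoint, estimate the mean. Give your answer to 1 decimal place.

Midpoints: 102.5, 107.5, 112.5, 117.5, 122.5, 127.5
Σfm = 11×102.5 + 10×107.5 + 12×112.5 + 12×117.5 + 20×122.5 + 16×127.5 = 9452.5
n = Σf = 81
Mean = 9452.5 / 81 = 116.6975

116.7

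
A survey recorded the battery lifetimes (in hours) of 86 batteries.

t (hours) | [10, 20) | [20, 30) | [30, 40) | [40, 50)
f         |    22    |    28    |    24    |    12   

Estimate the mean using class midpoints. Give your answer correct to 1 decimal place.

28.0

Midpoints: 15, 25, 35, 45
Σfm = 22×15 + 28×25 + 24×35 + 12×45 = 2410
n = Σf = 86
Mean = 2410 / 86 = 28.0233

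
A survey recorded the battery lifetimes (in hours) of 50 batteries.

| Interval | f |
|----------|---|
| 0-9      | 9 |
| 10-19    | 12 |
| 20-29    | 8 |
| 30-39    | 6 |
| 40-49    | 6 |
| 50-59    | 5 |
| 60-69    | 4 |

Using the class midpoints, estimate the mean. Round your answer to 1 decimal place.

Midpoints: 4.5, 14.5, 24.5, 34.5, 44.5, 54.5, 64.5
Σfm = 9×4.5 + 12×14.5 + 8×24.5 + 6×34.5 + 6×44.5 + 5×54.5 + 4×64.5 = 1415
n = Σf = 50
Mean = 1415 / 50 = 28.3000

28.3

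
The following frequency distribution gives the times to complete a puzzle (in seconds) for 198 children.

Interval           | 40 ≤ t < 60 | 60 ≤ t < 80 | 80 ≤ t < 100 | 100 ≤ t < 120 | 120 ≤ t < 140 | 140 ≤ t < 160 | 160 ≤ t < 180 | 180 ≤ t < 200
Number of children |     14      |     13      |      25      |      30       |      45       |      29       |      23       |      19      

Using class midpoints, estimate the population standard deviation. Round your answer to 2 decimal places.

39.02

Midpoints: 50, 70, 90, 110, 130, 150, 170, 190
n = 198, Σfm = 24880, mean = 125.6566
Σfm² = 3427800
Σf(m − x̄)² = Σfm² − (Σfm)²/n = 3427800 − 24880²/198 = 301464.6465
Population variance = 301464.6465 / 198 = 1522.5487
Standard deviation = √1522.5487 = 39.0199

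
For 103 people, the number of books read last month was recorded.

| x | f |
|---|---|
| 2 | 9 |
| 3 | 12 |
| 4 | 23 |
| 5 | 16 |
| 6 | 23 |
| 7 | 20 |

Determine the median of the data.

Cumulative frequencies: 9, 21, 44, 60, 83, 103
n = 103, so the median is the value in position (n+1)/2 = 52.
Position 52 falls at value 5.

5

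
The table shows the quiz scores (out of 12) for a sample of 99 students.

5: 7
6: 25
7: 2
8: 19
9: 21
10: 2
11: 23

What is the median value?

Cumulative frequencies: 7, 32, 34, 53, 74, 76, 99
n = 99, so the median is the value in position (n+1)/2 = 50.
Position 50 falls at value 8.

8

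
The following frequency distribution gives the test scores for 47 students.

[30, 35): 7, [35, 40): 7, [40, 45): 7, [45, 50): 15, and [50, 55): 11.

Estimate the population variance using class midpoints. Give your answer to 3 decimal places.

Midpoints: 32.5, 37.5, 42.5, 47.5, 52.5
n = 47, Σfm = 2077.5, mean = 44.2021
Σfm² = 94043.75
Σf(m − x̄)² = Σfm² − (Σfm)²/n = 94043.75 − 2077.5²/47 = 2213.8298
Population variance = 2213.8298 / 47 = 47.1028

47.103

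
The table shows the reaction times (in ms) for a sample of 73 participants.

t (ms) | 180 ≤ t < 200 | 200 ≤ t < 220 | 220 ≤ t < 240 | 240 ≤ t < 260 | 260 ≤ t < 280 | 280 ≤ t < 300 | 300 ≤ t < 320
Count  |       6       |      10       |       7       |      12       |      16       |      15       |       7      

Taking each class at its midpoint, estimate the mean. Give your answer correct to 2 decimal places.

256.03

Midpoints: 190, 210, 230, 250, 270, 290, 310
Σfm = 6×190 + 10×210 + 7×230 + 12×250 + 16×270 + 15×290 + 7×310 = 18690
n = Σf = 73
Mean = 18690 / 73 = 256.0274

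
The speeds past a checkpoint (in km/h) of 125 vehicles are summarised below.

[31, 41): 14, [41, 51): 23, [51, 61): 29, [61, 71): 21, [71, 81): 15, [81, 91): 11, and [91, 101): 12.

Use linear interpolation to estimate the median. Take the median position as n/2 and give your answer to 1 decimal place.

59.8

Cumulative frequencies: 14, 37, 66, 87, 102, 113, 125
n = 125; position = n/2 = 62.5.
This falls in the class [51, 61): L = 51, F = 37, f = 29, h = 10.
Median ≈ 51 + ((62.5 − 37) / 29) × 10 = 59.7931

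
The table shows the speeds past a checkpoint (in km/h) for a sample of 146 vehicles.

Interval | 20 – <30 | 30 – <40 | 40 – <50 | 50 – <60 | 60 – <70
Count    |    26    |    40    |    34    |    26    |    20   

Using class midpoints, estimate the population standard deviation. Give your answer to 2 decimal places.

12.96

Midpoints: 25, 35, 45, 55, 65
n = 146, Σfm = 6310, mean = 43.2192
Σfm² = 297250
Σf(m − x̄)² = Σfm² − (Σfm)²/n = 297250 − 6310²/146 = 24536.9863
Population variance = 24536.9863 / 146 = 168.0616
Standard deviation = √168.0616 = 12.9639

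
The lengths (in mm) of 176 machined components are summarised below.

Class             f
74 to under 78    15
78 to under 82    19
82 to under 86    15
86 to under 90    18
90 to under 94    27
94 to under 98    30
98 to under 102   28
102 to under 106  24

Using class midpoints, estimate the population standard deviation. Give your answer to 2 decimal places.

8.77

Midpoints: 76, 80, 84, 88, 92, 96, 100, 104
n = 176, Σfm = 16164, mean = 91.8409
Σfm² = 1498064
Σf(m − x̄)² = Σfm² − (Σfm)²/n = 1498064 − 16164²/176 = 13547.5455
Population variance = 13547.5455 / 176 = 76.9747
Standard deviation = √76.9747 = 8.7735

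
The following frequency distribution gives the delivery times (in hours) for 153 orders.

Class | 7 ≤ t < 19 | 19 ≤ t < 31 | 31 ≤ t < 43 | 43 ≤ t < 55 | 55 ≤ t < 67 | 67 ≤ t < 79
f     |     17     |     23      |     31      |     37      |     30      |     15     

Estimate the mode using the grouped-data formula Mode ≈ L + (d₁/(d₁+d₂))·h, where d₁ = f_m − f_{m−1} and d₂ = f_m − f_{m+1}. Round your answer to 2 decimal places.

Modal class: 43 ≤ t < 55 (highest frequency 37).
d₁ = 37 − 31 = 6, d₂ = 37 − 30 = 7
Mode ≈ 43 + (6/(6+7)) × 12 = 43 + 5.5385 = 48.5385

48.54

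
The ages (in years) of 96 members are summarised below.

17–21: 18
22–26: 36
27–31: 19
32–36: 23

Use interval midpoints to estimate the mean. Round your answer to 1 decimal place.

26.4

Midpoints: 19, 24, 29, 34
Σfm = 18×19 + 36×24 + 19×29 + 23×34 = 2539
n = Σf = 96
Mean = 2539 / 96 = 26.4479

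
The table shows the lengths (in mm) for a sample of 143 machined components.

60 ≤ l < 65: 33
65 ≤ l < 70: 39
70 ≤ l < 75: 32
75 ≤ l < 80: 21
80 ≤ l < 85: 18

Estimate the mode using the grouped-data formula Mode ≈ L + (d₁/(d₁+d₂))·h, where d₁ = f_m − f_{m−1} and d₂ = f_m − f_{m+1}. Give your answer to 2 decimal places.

Modal class: 65 ≤ l < 70 (highest frequency 39).
d₁ = 39 − 33 = 6, d₂ = 39 − 32 = 7
Mode ≈ 65 + (6/(6+7)) × 5 = 65 + 2.3077 = 67.3077

67.31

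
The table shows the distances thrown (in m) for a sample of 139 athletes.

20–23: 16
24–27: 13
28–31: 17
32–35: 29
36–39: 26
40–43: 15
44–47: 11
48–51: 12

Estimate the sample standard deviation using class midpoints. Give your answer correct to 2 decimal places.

Midpoints: 21.5, 25.5, 29.5, 33.5, 37.5, 41.5, 45.5, 49.5
n = 139, Σfm = 4840.5, mean = 34.8237
Σfm² = 177760.75
Σf(m − x̄)² = Σfm² − (Σfm)²/n = 177760.75 − 4840.5²/139 = 9196.4317
Sample variance = 9196.4317 / 138 = 66.6408
Standard deviation = √66.6408 = 8.1634

8.16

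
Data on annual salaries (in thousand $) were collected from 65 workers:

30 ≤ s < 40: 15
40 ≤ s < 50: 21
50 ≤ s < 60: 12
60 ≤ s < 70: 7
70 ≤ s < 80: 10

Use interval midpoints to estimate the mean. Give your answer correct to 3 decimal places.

51.308

Midpoints: 35, 45, 55, 65, 75
Σfm = 15×35 + 21×45 + 12×55 + 7×65 + 10×75 = 3335
n = Σf = 65
Mean = 3335 / 65 = 51.3077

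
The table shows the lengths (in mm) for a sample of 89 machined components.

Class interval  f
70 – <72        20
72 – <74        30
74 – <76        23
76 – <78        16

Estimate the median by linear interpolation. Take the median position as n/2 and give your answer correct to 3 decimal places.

73.633

Cumulative frequencies: 20, 50, 73, 89
n = 89; position = n/2 = 44.5.
This falls in the class 72 – <74: L = 72, F = 20, f = 30, h = 2.
Median ≈ 72 + ((44.5 − 20) / 30) × 2 = 73.6333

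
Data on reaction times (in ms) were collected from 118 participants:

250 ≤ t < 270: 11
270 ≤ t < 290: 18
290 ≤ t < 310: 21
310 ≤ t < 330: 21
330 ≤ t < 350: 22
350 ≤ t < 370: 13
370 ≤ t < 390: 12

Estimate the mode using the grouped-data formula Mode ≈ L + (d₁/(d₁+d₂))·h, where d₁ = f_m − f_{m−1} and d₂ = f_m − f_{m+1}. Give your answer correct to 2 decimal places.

332.00

Modal class: 330 ≤ t < 350 (highest frequency 22).
d₁ = 22 − 21 = 1, d₂ = 22 − 13 = 9
Mode ≈ 330 + (1/(1+9)) × 20 = 330 + 2.0000 = 332.0000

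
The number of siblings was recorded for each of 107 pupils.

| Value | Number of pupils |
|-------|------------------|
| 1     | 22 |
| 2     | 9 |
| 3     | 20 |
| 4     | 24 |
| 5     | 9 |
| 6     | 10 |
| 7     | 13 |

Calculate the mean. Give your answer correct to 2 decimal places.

3.66

Values: 1, 2, 3, 4, 5, 6, 7
Σfx = 22×1 + 9×2 + 20×3 + 24×4 + 9×5 + 10×6 + 13×7 = 392
n = Σf = 107
Mean = 392 / 107 = 3.6636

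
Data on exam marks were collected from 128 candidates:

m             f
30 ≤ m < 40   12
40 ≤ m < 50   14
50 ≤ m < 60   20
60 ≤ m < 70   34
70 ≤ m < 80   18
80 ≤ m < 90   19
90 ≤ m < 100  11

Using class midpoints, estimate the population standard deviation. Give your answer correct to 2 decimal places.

17.16

Midpoints: 35, 45, 55, 65, 75, 85, 95
n = 128, Σfm = 8370, mean = 65.3906
Σfm² = 585000
Σf(m − x̄)² = Σfm² − (Σfm)²/n = 585000 − 8370²/128 = 37680.4688
Population variance = 37680.4688 / 128 = 294.3787
Standard deviation = √294.3787 = 17.1575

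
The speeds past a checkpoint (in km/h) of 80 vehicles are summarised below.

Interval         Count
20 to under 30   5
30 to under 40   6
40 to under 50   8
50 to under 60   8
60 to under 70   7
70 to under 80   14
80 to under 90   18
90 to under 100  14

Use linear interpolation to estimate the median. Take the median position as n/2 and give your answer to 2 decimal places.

Cumulative frequencies: 5, 11, 19, 27, 34, 48, 66, 80
n = 80; position = n/2 = 40.
This falls in the class 70 to under 80: L = 70, F = 34, f = 14, h = 10.
Median ≈ 70 + ((40 − 34) / 14) × 10 = 74.2857

74.29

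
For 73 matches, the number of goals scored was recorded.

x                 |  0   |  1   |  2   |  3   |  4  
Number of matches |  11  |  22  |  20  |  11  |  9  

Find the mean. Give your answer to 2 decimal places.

1.79

Values: 0, 1, 2, 3, 4
Σfx = 11×0 + 22×1 + 20×2 + 11×3 + 9×4 = 131
n = Σf = 73
Mean = 131 / 73 = 1.7945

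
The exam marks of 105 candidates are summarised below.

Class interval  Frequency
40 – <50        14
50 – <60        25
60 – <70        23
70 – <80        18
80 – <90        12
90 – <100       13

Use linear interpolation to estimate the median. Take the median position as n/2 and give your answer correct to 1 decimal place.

65.9

Cumulative frequencies: 14, 39, 62, 80, 92, 105
n = 105; position = n/2 = 52.5.
This falls in the class 60 – <70: L = 60, F = 39, f = 23, h = 10.
Median ≈ 60 + ((52.5 − 39) / 23) × 10 = 65.8696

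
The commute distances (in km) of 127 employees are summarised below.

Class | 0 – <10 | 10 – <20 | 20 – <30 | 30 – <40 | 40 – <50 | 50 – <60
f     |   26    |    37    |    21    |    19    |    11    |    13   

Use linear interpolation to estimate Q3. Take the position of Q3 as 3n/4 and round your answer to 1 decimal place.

Cumulative frequencies: 26, 63, 84, 103, 114, 127
n = 127; position = 3n/4 = 95.25.
This falls in the class 30 – <40: L = 30, F = 84, f = 19, h = 10.
Upper quartile ≈ 30 + ((95.25 − 84) / 19) × 10 = 35.9211

35.9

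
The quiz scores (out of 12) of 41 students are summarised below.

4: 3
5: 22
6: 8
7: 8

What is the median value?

5

Cumulative frequencies: 3, 25, 33, 41
n = 41, so the median is the value in position (n+1)/2 = 21.
Position 21 falls at value 5.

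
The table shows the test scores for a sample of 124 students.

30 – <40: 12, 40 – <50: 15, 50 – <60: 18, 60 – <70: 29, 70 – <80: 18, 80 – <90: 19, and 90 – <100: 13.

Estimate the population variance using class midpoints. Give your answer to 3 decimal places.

Midpoints: 35, 45, 55, 65, 75, 85, 95
n = 124, Σfm = 8170, mean = 65.8871
Σfm² = 577900
Σf(m − x̄)² = Σfm² − (Σfm)²/n = 577900 − 8170²/124 = 39602.4194
Population variance = 39602.4194 / 124 = 319.3743

319.374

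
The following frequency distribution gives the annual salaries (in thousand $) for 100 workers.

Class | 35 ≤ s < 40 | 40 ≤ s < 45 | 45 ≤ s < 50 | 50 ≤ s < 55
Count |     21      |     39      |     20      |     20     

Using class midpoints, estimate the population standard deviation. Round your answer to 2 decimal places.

5.14

Midpoints: 37.5, 42.5, 47.5, 52.5
n = 100, Σfm = 4445, mean = 44.4500
Σfm² = 200225
Σf(m − x̄)² = Σfm² − (Σfm)²/n = 200225 − 4445²/100 = 2644.7500
Population variance = 2644.7500 / 100 = 26.4475
Standard deviation = √26.4475 = 5.1427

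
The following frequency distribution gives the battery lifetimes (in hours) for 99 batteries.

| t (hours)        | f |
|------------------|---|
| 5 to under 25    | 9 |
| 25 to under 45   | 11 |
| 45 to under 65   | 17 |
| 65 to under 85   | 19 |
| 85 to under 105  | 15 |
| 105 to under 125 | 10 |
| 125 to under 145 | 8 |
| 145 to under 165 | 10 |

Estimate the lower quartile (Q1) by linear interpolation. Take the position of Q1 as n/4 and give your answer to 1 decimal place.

50.6

Cumulative frequencies: 9, 20, 37, 56, 71, 81, 89, 99
n = 99; position = n/4 = 24.75.
This falls in the class 45 to under 65: L = 45, F = 20, f = 17, h = 20.
Lower quartile ≈ 45 + ((24.75 − 20) / 17) × 20 = 50.5882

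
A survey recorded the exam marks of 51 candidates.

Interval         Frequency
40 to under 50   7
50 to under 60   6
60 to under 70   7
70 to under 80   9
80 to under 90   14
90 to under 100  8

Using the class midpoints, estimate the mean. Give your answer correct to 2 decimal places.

Midpoints: 45, 55, 65, 75, 85, 95
Σfm = 7×45 + 6×55 + 7×65 + 9×75 + 14×85 + 8×95 = 3725
n = Σf = 51
Mean = 3725 / 51 = 73.0392

73.04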